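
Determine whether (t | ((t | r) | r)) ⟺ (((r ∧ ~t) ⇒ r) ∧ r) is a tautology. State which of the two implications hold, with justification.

Only the reverse direction holds.

[⇒] This fails. Under t = T, r = F, the left side is true but the right side is false.

[⇐] Assume the antecedent. If t is true, t | ((t | r) | r) reduces to true regardless of the other variables. If t is false, the antecedent forces (t = F, r = T), and t | ((t | r) | r) holds there. Either way t | ((t | r) | r) holds.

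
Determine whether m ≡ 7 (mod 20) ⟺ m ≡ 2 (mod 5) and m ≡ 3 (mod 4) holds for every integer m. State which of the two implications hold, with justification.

Both directions hold.

Forward direction. Suppose m ≡ 7 (mod 20); write m = 20j + 7. Since 5 ∣ 20, reducing mod 5 gives m ≡ 7 ≡ 2 (mod 5); since 4 ∣ 20, reducing mod 4 gives m ≡ 7 ≡ 3 (mod 4).

Converse. If m ≡ 2 (mod 5) and m ≡ 3 (mod 4), then by the Chinese remainder theorem m ≡ 7 (mod 20). This is exactly m ≡ 7 (mod 20).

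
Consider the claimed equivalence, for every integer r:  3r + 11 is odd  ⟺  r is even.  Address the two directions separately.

(⇒) Suppose 3r + 11 is odd. Since 3 is odd, 3r and r have the same parity, so 3r + 11 ≡ r + 11 (mod 2). As 11 is odd, 3r + 11 is odd exactly when r is even. Thus r is even.

(⇐) Conversely, suppose r is even; write r = 2j. Then 3r + 11 = 3·(2j) + 11 = 2·3j + 11, which is odd.

The biconditional holds.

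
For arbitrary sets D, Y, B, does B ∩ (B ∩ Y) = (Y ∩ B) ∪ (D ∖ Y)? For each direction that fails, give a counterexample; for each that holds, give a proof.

The sets are not equal: only the forward inclusion holds.

Forward inclusion. Let x ∈ B ∩ (B ∩ Y). Then either x ∈ Y ∩ B and x ∉ D; or x ∈ D ∩ Y ∩ B. In each case x ∈ (Y ∩ B) ∪ (D ∖ Y), so B ∩ (B ∩ Y) ⊆ (Y ∩ B) ∪ (D ∖ Y).

Reverse inclusion. This inclusion fails. Take D = {1}, Y = ∅, B = ∅; then 1 ∈ (Y ∩ B) ∪ (D ∖ Y) but 1 ∉ B ∩ (B ∩ Y).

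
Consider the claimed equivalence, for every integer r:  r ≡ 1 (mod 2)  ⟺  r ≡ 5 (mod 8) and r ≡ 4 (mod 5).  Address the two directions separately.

The forward direction fails; the converse holds.

(⟸) If r ≡ 5 (mod 8) and r ≡ 4 (mod 5), then by the Chinese remainder theorem r ≡ 29 (mod 40). Since 29 ≡ 1 (mod 2) and 2 ∣ 40, we get r ≡ 1 (mod 2).

(⟹) This fails: r = 1 gives 1 ≡ 1 (mod 2) but 1 ≡ 1 (mod 8), so the conjunction on the right does not hold.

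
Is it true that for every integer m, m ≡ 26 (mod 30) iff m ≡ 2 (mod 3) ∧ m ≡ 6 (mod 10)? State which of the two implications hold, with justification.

(⇒) Suppose m ≡ 26 (mod 30); write m = 30j + 26. Since 3 ∣ 30, reducing mod 3 gives m ≡ 26 ≡ 2 (mod 3); since 10 ∣ 30, reducing mod 10 gives m ≡ 26 ≡ 6 (mod 10).

(⇐) Conversely, if m ≡ 2 (mod 3) and m ≡ 6 (mod 10), then by the Chinese remainder theorem m ≡ 26 (mod 30). This is exactly m ≡ 26 (mod 30).

The biconditional holds.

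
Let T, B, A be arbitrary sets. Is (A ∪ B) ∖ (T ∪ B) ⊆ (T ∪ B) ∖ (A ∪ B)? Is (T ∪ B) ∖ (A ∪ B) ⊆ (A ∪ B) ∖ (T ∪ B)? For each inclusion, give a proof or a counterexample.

(⊆) fails and (⊇) fails.

Forward inclusion. This inclusion fails. Take T = ∅, B = ∅, A = {1}; then 1 ∈ (A ∪ B) ∖ (T ∪ B) but 1 ∉ (T ∪ B) ∖ (A ∪ B).

Reverse inclusion. This inclusion fails. Take T = {1}, B = ∅, A = ∅; then 1 ∈ (T ∪ B) ∖ (A ∪ B) but 1 ∉ (A ∪ B) ∖ (T ∪ B).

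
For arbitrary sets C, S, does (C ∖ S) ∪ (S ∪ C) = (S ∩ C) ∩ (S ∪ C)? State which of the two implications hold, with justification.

Forward inclusion. This inclusion fails. Take C = {1}, S = ∅; then 1 ∈ (C ∖ S) ∪ (S ∪ C) but 1 ∉ (S ∩ C) ∩ (S ∪ C).

Reverse inclusion. Let x ∈ (S ∩ C) ∩ (S ∪ C). Then x ∈ C ∩ S, from which x ∈ (C ∖ S) ∪ (S ∪ C).

(⊆) fails; (⊇) holds.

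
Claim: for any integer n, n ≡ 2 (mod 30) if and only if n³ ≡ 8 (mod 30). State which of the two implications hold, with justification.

(⟹) Suppose n ≡ 2 (mod 30). Write n = 30j + 2. Then (30j + 2)³ = 27000j³ + 5400j² + 360j + 8 = 30(900j³ + 180j² + 12j) + 8, so n³ ≡ 8 (mod 30).

(⟸) Conversely, suppose n³ ≡ 8 (mod 30). The only residue r in {0, …, 29} with r³ ≡ 8 (mod 30) is r = 2, so n ≡ 2 (mod 30).

Both directions hold; the statement is true.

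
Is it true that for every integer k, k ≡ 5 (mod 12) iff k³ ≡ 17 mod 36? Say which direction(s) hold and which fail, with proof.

[⇒] Suppose k ≡ 5 (mod 12). Working modulo 36, k ∈ {5, 17, 29}; for each such r, r³ ≡ 17 (mod 36).

[⇐] Conversely, the residues r modulo 36 with r³ ≡ 17 (mod 36) are exactly {5, 17, 29}, and each is ≡ 5 (mod 12).

Equivalent; both directions hold.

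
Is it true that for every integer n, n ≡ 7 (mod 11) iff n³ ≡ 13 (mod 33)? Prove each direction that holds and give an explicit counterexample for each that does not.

(⇐) The residues r modulo 33 with r³ ≡ 13 (mod 33) are exactly {7}, and each is ≡ 7 (mod 11).

(⇒) This fails: take n = 18. Then 18 ≡ 7 (mod 11), but 18³ = 5832 ≡ 24 (mod 33), not 13.

Only the converse holds.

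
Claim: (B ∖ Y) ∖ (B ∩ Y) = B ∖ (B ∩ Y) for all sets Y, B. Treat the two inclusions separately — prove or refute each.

(⊆) Let x ∈ (B ∖ Y) ∖ (B ∩ Y). Then x ∈ B and x ∉ Y, from which x ∈ B ∖ (B ∩ Y).

(⊇) Let x ∈ B ∖ (B ∩ Y). Then x ∈ B and x ∉ Y, from which x ∈ (B ∖ Y) ∖ (B ∩ Y).

Both inclusions hold.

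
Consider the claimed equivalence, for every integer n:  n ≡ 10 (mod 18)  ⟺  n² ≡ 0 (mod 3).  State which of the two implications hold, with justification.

[⇒] This fails: take n = 10. Then 10 ≡ 10 (mod 18), but 10² = 100 ≡ 1 (mod 3), not 0.

[⇐] This fails: take n = 0. Then 0² = 0 ≡ 0 (mod 3), yet 0 ≡ 0 (mod 18), not 10.

(⇒) fails and (⇐) fails.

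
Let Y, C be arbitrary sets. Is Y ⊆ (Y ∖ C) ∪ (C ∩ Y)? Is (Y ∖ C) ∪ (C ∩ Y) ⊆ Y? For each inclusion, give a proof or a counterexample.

Forward inclusion. Let x ∈ Y. Then either x ∈ Y and x ∉ C; or x ∈ Y ∩ C. In each case x ∈ (Y ∖ C) ∪ (C ∩ Y), so Y ⊆ (Y ∖ C) ∪ (C ∩ Y).

Reverse inclusion. Let x ∈ (Y ∖ C) ∪ (C ∩ Y). Then either x ∈ Y and x ∉ C; or x ∈ Y ∩ C. In each case x ∈ Y, so (Y ∖ C) ∪ (C ∩ Y) ⊆ Y.

Both inclusions hold.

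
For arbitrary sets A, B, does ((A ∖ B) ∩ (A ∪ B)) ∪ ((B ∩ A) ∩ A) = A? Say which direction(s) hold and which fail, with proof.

(⟹) Let x ∈ ((A ∖ B) ∩ (A ∪ B)) ∪ ((B ∩ A) ∩ A). Then either x ∈ A and x ∉ B; or x ∈ A ∩ B. In each case x ∈ A, so ((A ∖ B) ∩ (A ∪ B)) ∪ ((B ∩ A) ∩ A) ⊆ A.

(⟸) Let x ∈ A. Then either x ∈ A and x ∉ B; or x ∈ A ∩ B. In each case x ∈ ((A ∖ B) ∩ (A ∪ B)) ∪ ((B ∩ A) ∩ A), so A ⊆ ((A ∖ B) ∩ (A ∪ B)) ∪ ((B ∩ A) ∩ A).

Both inclusions hold; the sets are equal.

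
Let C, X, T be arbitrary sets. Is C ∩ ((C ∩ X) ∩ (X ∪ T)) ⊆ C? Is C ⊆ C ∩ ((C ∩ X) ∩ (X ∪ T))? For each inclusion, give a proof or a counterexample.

Only the forward inclusion holds.

Forward inclusion. Let x ∈ C ∩ ((C ∩ X) ∩ (X ∪ T)). Then either x ∈ C ∩ X and x ∉ T; or x ∈ C ∩ X ∩ T. In each case x ∈ C, so C ∩ ((C ∩ X) ∩ (X ∪ T)) ⊆ C.

Reverse inclusion. This inclusion fails. Take C = {1}, X = ∅, T = ∅; then 1 ∈ C but 1 ∉ C ∩ ((C ∩ X) ∩ (X ∪ T)).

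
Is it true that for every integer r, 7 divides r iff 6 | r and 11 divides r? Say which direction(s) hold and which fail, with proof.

Both directions fail.

(⟹) This fails: take r = 7. Certainly 7 ∣ 7, but 6 ∤ 7.

(⟸) This fails: take r = 66. Both 6 ∣ 66 and 11 ∣ 66, yet 66 is not a multiple of 7 (since 66 = 9·7 + 3), so 7 ∤ 66.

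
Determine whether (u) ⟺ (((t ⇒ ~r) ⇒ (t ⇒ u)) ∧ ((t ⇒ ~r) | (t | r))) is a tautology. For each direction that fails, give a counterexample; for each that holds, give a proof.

(⇒) holds; (⇐) fails.

(⇒) Assume the antecedent. If u is true, the consequent reduces to true regardless of the other variables. If u is false, the antecedent cannot hold. Either way the consequent holds.

(⇐) This fails. Under u = F, r = F, t = F, the left side is false but the right side is true.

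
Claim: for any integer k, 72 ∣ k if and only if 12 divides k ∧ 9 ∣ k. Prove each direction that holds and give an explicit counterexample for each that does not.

[⇐] This fails: take k = 36. Both 12 ∣ 36 and 9 ∣ 36, yet 36 is not a multiple of 72 (since 36 = 0·72 + 36), so 72 ∤ 36.

[⇒] If 72 ∣ k, write k = 72q. Since 72 = 6·12, k = 12·(6q), so 12 ∣ k; and since 72 = 8·9, k = 9·(8q), so 9 ∣ k.

Only the forward implication holds.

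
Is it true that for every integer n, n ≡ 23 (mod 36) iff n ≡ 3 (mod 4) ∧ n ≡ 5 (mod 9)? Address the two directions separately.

Both directions hold; the statement is true.

(⟸) If n ≡ 3 (mod 4) and n ≡ 5 (mod 9), then by the Chinese remainder theorem n ≡ 23 (mod 36). This is exactly n ≡ 23 (mod 36).

(⟹) Suppose n ≡ 23 (mod 36); write n = 36j + 23. Since 4 ∣ 36, reducing mod 4 gives n ≡ 23 ≡ 3 (mod 4); since 9 ∣ 36, reducing mod 9 gives n ≡ 23 ≡ 5 (mod 9).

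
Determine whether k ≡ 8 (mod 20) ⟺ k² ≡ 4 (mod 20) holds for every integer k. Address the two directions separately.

(⇐) This fails: take k = 2. Then 2² = 4 ≡ 4 (mod 20), yet 2 ≡ 2 (mod 20), not 8.

(⇒) Suppose k ≡ 8 (mod 20). Write k = 20j + 8. Then (20j + 8)² = 400j² + 320j + 64 = 20(20j² + 16j + 3) + 4, so k² ≡ 4 (mod 20).

The forward direction holds; the converse fails.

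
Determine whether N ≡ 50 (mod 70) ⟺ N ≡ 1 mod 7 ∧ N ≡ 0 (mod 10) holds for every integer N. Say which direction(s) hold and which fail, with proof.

(⇒) Suppose N ≡ 50 (mod 70); write N = 70j + 50. Since 7 ∣ 70, reducing mod 7 gives N ≡ 50 ≡ 1 (mod 7); since 10 ∣ 70, reducing mod 10 gives N ≡ 50 ≡ 0 (mod 10).

(⇐) Conversely, if N ≡ 1 (mod 7) and N ≡ 0 (mod 10), then by the Chinese remainder theorem N ≡ 50 (mod 70). This is exactly N ≡ 50 (mod 70).

Both implications hold.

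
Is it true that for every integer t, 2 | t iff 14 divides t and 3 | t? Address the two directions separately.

(⇒) This fails: take t = 2. Certainly 2 ∣ 2, but 14 ∤ 2.

(⇐) Suppose 14 ∣ t and 3 ∣ t. Any common multiple of 14 and 3 is a multiple of their lcm; here gcd(14, 3) = 1, so lcm(14, 3) = 14·3 = 42, so 42 ∣ t. Since 2 ∣ 42, it follows that 2 ∣ t.

Only the reverse direction holds.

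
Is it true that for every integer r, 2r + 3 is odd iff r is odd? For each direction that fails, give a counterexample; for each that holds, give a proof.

(⇒) This fails: take r = 6. Then 2r + 3 = 15, which is odd, yet r = 6 is even, not odd.

(⇐) Suppose r is odd. Since 2 is even, 2r is even for every r, so 2r + 3 has the same parity as 3, which is odd. Hence 2r + 3 is odd.

Only the reverse direction holds.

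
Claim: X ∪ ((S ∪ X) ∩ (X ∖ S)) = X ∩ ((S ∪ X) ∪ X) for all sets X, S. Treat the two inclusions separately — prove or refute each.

(⟸) Let x ∈ X ∩ ((S ∪ X) ∪ X). Then either x ∈ X and x ∉ S; or x ∈ X ∩ S. In each case x ∈ X ∪ ((S ∪ X) ∩ (X ∖ S)), so X ∩ ((S ∪ X) ∪ X) ⊆ X ∪ ((S ∪ X) ∩ (X ∖ S)).

(⟹) Let x ∈ X ∪ ((S ∪ X) ∩ (X ∖ S)). Then either x ∈ X and x ∉ S; or x ∈ X ∩ S. In each case x ∈ X ∩ ((S ∪ X) ∪ X), so X ∪ ((S ∪ X) ∩ (X ∖ S)) ⊆ X ∩ ((S ∪ X) ∪ X).

Both inclusions hold.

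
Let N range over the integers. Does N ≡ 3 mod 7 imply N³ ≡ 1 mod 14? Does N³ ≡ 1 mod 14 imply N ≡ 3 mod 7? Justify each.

(→) This fails: take N = 3. Then 3 ≡ 3 (mod 7), but 3³ = 27 ≡ 13 (mod 14), not 1.

(←) This fails: take N = 1. Then 1³ = 1 ≡ 1 (mod 14), yet 1 ≡ 1 (mod 7), not 3.

Both directions fail.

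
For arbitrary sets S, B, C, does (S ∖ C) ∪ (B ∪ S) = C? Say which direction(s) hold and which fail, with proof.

Both inclusions fail.

(⟹) This inclusion fails. Take S = {1}, B = ∅, C = ∅; then 1 ∈ (S ∖ C) ∪ (B ∪ S) but 1 ∉ C.

(⟸) This inclusion fails. Take S = ∅, B = ∅, C = {1}; then 1 ∈ C but 1 ∉ (S ∖ C) ∪ (B ∪ S).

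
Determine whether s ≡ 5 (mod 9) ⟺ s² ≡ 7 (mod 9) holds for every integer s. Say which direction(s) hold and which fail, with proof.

Not equivalent: only (⇒) holds.

[⇒] Suppose s ≡ 5 (mod 9). Write s = 9j + 5. Then (9j + 5)² = 81j² + 90j + 25 = 9(9j² + 10j + 2) + 7, so s² ≡ 7 (mod 9).

[⇐] This fails: take s = 4. Then 4² = 16 ≡ 7 (mod 9), yet 4 ≡ 4 (mod 9), not 5.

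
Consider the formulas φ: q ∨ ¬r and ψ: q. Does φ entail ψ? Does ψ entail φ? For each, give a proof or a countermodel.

Not equivalent: only (⇐) holds.

(⇒) This fails. Under r = F, q = F, the left side is true but the right side is false.

(⇐) Assume the antecedent. If r is true, the antecedent forces (r = T, q = T), and q ∨ ¬r holds there. If r is false, q ∨ ¬r reduces to true regardless of the other variables. Either way q ∨ ¬r holds.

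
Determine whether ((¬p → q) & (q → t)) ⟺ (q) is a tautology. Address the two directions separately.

(⇒) This fails. Under t = F, q = F, p = T, the left side is true but the right side is false.

(⇐) This fails. Under t = F, q = T, p = F, the left side is false but the right side is true.

Both directions fail.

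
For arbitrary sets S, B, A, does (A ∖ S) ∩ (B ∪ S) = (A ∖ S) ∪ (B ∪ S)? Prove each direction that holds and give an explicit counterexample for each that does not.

Forward inclusion. Let x ∈ (A ∖ S) ∩ (B ∪ S). Then x ∈ B ∩ A and x ∉ S, from which x ∈ (A ∖ S) ∪ (B ∪ S).

Reverse inclusion. This inclusion fails. Take S = {1}, B = ∅, A = ∅; then 1 ∈ (A ∖ S) ∪ (B ∪ S) but 1 ∉ (A ∖ S) ∩ (B ∪ S).

(⊆) holds; (⊇) fails.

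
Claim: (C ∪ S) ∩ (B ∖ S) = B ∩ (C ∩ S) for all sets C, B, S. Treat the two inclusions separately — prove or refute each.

Neither inclusion holds.

Forward inclusion. This inclusion fails. Take C = {1}, B = {1}, S = ∅; then 1 ∈ (C ∪ S) ∩ (B ∖ S) but 1 ∉ B ∩ (C ∩ S).

Reverse inclusion. This inclusion fails. Take C = {1}, B = {1}, S = {1}; then 1 ∈ B ∩ (C ∩ S) but 1 ∉ (C ∪ S) ∩ (B ∖ S).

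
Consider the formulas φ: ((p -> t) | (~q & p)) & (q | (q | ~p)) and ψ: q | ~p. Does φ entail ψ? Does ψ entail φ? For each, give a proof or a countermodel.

The forward direction holds; the converse fails.

(←) This fails. Under t = F, q = T, p = T, the left side is false but the right side is true.

(→) Assume the antecedent. If q is true, q | ~p reduces to true regardless of the other variables. If q is false, the antecedent forces (t = F, q = F, p = F) or (t = T, q = F, p = F), and q | ~p holds there. Either way q | ~p holds.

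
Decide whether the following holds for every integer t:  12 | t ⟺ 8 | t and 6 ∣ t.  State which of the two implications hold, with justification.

The forward direction fails; the converse holds.

Forward direction. This fails: take t = 12. Certainly 12 ∣ 12, but 8 ∤ 12.

Converse. Suppose 8 ∣ t and 6 ∣ t. Any common multiple of 8 and 6 is a multiple of their lcm; here lcm(8, 6) = 8·6/gcd(8, 6) = 48/2 = 24, so 24 ∣ t. Since 12 ∣ 24, it follows that 12 ∣ t.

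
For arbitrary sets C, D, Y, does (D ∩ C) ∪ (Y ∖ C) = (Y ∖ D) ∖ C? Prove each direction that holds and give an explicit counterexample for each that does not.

(⊆) fails; (⊇) holds.

(⊆) This inclusion fails. Take C = {1}, D = {1}, Y = ∅; then 1 ∈ (D ∩ C) ∪ (Y ∖ C) but 1 ∉ (Y ∖ D) ∖ C.

(⊇) Let x ∈ (Y ∖ D) ∖ C. Then x ∈ Y and x ∉ C, D, from which x ∈ (D ∩ C) ∪ (Y ∖ C).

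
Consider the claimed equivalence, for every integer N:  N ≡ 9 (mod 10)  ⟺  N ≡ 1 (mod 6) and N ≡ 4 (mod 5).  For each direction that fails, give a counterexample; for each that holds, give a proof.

Only the converse holds.

[⇐] If N ≡ 1 (mod 6) and N ≡ 4 (mod 5), then by the Chinese remainder theorem N ≡ 19 (mod 30). Since 19 ≡ 9 (mod 10) and 10 ∣ 30, we get N ≡ 9 (mod 10).

[⇒] This fails: N = 9 gives 9 ≡ 9 (mod 10) but 9 ≡ 3 (mod 6), so the conjunction on the right does not hold.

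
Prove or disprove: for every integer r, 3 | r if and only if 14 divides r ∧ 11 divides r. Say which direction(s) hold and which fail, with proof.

Forward direction. This fails: take r = 3. Certainly 3 ∣ 3, but 14 ∤ 3.

Converse. This fails: take r = 154. Both 14 ∣ 154 and 11 ∣ 154, yet 154 is not a multiple of 3 (since 154 = 51·3 + 1), so 3 ∤ 154.

(⇒) fails and (⇐) fails.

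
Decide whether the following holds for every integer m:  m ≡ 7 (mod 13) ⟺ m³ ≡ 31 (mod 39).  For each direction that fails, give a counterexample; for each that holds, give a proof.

Both directions fail.

(⇒) This fails: take m = 20. Then 20 ≡ 7 (mod 13), but 20³ = 8000 ≡ 5 (mod 39), not 31.

(⇐) This fails: take m = 34. Then 34³ = 39304 ≡ 31 (mod 39), yet 34 ≡ 8 (mod 13), not 7.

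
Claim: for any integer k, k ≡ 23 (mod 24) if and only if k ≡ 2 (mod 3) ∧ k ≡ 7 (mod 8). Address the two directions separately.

Both implications hold.

[⇐] If k ≡ 2 (mod 3) and k ≡ 7 (mod 8), then by the Chinese remainder theorem k ≡ 23 (mod 24). This is exactly k ≡ 23 (mod 24).

[⇒] Suppose k ≡ 23 (mod 24); write k = 24j + 23. Since 3 ∣ 24, reducing mod 3 gives k ≡ 23 ≡ 2 (mod 3); since 8 ∣ 24, reducing mod 8 gives k ≡ 23 ≡ 7 (mod 8).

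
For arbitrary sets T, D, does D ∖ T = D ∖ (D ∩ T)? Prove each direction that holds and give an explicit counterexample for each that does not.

The two sets are equal.

(⟹) Let x ∈ D ∖ T. Then x ∈ D and x ∉ T, from which x ∈ D ∖ (D ∩ T).

(⟸) Let x ∈ D ∖ (D ∩ T). Then x ∈ D and x ∉ T, from which x ∈ D ∖ T.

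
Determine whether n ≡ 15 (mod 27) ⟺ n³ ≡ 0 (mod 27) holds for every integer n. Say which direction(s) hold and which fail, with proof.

(⇒) holds; (⇐) fails.

(⟹) Suppose n ≡ 15 (mod 27). Write n = 27j + 15. Then (27j + 15)³ = 19683j³ + 32805j² + 18225j + 3375 = 27(729j³ + 1215j² + 675j + 125) + 0, so n³ ≡ 0 (mod 27).

(⟸) This fails: take n = 0. Then 0³ = 0 ≡ 0 (mod 27), yet 0 ≡ 0 (mod 27), not 15.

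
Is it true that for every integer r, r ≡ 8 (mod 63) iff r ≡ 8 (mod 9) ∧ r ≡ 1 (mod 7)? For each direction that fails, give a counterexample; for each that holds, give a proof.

Both directions hold.

[⇒] Suppose r ≡ 8 (mod 63); write r = 63j + 8. Since 9 ∣ 63, reducing mod 9 gives r ≡ 8 (mod 9); since 7 ∣ 63, reducing mod 7 gives r ≡ 8 ≡ 1 (mod 7).

[⇐] Conversely, if r ≡ 8 (mod 9) and r ≡ 1 (mod 7), then by the Chinese remainder theorem r ≡ 8 (mod 63). This is exactly r ≡ 8 (mod 63).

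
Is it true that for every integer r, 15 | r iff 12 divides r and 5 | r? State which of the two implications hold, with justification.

(⇐) Suppose 12 ∣ r and 5 ∣ r. Any common multiple of 12 and 5 is a multiple of their lcm; here gcd(12, 5) = 1, so lcm(12, 5) = 12·5 = 60, so 60 ∣ r. Since 15 ∣ 60, it follows that 15 ∣ r.

(⇒) This fails: take r = 15. Certainly 15 ∣ 15, but 12 ∤ 15.

The forward direction fails; the converse holds.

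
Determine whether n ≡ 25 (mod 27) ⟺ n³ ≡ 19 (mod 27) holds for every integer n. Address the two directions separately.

Forward direction. Suppose n ≡ 25 (mod 27). Write n = 27j + 25. Then (27j + 25)³ = 19683j³ + 54675j² + 50625j + 15625 = 27(729j³ + 2025j² + 1875j + 578) + 19, so n³ ≡ 19 (mod 27).

Converse. This fails: take n = 7. Then 7³ = 343 ≡ 19 (mod 27), yet 7 ≡ 7 (mod 27), not 25.

(⇒) holds; (⇐) fails.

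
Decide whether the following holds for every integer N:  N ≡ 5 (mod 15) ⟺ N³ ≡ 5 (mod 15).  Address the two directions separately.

(→) Suppose N ≡ 5 (mod 15). Write N = 15j + 5. Then (15j + 5)³ = 3375j³ + 3375j² + 1125j + 125 = 15(225j³ + 225j² + 75j + 8) + 5, so N³ ≡ 5 (mod 15).

(←) Conversely, suppose N³ ≡ 5 (mod 15). The only residue r in {0, …, 14} with r³ ≡ 5 (mod 15) is r = 5, so N ≡ 5 (mod 15).

Equivalent; both directions hold.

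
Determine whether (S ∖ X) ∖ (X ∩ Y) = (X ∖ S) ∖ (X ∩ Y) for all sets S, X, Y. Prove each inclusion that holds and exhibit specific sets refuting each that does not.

Forward inclusion. This inclusion fails. Take S = {1}, X = ∅, Y = ∅; then 1 ∈ (S ∖ X) ∖ (X ∩ Y) but 1 ∉ (X ∖ S) ∖ (X ∩ Y).

Reverse inclusion. This inclusion fails. Take S = ∅, X = {1}, Y = ∅; then 1 ∈ (X ∖ S) ∖ (X ∩ Y) but 1 ∉ (S ∖ X) ∖ (X ∩ Y).

Both inclusions fail.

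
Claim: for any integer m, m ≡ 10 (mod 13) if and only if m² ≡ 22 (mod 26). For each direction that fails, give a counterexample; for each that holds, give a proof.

Both directions fail.

(⟹) This fails: take m = 23. Then 23 ≡ 10 (mod 13), but 23² = 529 ≡ 9 (mod 26), not 22.

(⟸) This fails: take m = 16. Then 16² = 256 ≡ 22 (mod 26), yet 16 ≡ 3 (mod 13), not 10.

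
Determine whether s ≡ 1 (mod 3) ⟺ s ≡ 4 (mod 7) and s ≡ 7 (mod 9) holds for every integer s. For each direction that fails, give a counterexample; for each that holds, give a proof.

(⇒) fails; (⇐) holds.

(⇒) This fails: s = 1 gives 1 ≡ 1 (mod 3) but 1 ≡ 1 (mod 7), so the conjunction on the right does not hold.

(⇐) Conversely, if s ≡ 4 (mod 7) and s ≡ 7 (mod 9), then by the Chinese remainder theorem s ≡ 25 (mod 63). Since 25 ≡ 1 (mod 3) and 3 ∣ 63, we get s ≡ 1 (mod 3).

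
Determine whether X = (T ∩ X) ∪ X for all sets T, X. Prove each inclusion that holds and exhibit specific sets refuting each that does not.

(⊆) Let x ∈ X. Then either x ∈ X and x ∉ T; or x ∈ T ∩ X. In each case x ∈ (T ∩ X) ∪ X, so X ⊆ (T ∩ X) ∪ X.

(⊇) Let x ∈ (T ∩ X) ∪ X. Then either x ∈ X and x ∉ T; or x ∈ T ∩ X. In each case x ∈ X, so (T ∩ X) ∪ X ⊆ X.

The two sets are equal.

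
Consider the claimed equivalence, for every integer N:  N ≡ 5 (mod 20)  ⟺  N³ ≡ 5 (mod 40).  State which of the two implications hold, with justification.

[⇒] This fails: take N = 25. Then 25 ≡ 5 (mod 20), but 25³ = 15625 ≡ 25 (mod 40), not 5.

[⇐] Conversely, the residues r modulo 40 with r³ ≡ 5 (mod 40) are exactly {5}, and each is ≡ 5 (mod 20).

(⇒) fails; (⇐) holds.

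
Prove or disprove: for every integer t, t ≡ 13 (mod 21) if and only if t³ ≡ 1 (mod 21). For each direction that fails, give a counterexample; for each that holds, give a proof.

(⟹) This fails: take t = 13. Then 13 ≡ 13 (mod 21), but 13³ = 2197 ≡ 13 (mod 21), not 1.

(⟸) This fails: take t = 1. Then 1³ = 1 ≡ 1 (mod 21), yet 1 ≡ 1 (mod 21), not 13.

Neither implication holds.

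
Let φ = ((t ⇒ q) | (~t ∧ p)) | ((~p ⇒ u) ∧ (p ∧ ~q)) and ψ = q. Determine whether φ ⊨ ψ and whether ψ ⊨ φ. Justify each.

[⇒] This fails. Under t = F, p = F, q = F, u = F, the left side is true but the right side is false.

[⇐] Assume the antecedent. If q is true, the consequent reduces to true regardless of the other variables. If q is false, the antecedent cannot hold. Either way the consequent holds.

(⇒) fails; (⇐) holds.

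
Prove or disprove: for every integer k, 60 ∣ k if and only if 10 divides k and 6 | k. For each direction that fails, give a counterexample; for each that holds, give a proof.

(⇐) This fails: take k = 30. Both 10 ∣ 30 and 6 ∣ 30, yet 30 is not a multiple of 60 (since 30 = 0·60 + 30), so 60 ∤ 30.

(⇒) If 60 ∣ k, write k = 60q. Since 60 = 6·10, k = 10·(6q), so 10 ∣ k; and since 60 = 10·6, k = 6·(10q), so 6 ∣ k.

(⇒) holds; (⇐) fails.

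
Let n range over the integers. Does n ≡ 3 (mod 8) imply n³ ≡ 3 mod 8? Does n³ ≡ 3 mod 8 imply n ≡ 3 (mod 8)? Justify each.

Both directions hold.

Forward direction. Suppose n ≡ 3 (mod 8). Write n = 8j + 3. Then (8j + 3)³ = 512j³ + 576j² + 216j + 27 = 8(64j³ + 72j² + 27j + 3) + 3, so n³ ≡ 3 (mod 8).

Converse. Suppose n³ ≡ 3 (mod 8). The only residue r in {0, …, 7} with r³ ≡ 3 (mod 8) is r = 3, so n ≡ 3 (mod 8).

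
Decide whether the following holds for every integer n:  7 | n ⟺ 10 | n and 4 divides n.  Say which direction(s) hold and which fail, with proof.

Neither implication holds.

(⟹) This fails: take n = 7. Certainly 7 ∣ 7, but 10 ∤ 7.

(⟸) This fails: take n = 20. Both 10 ∣ 20 and 4 ∣ 20, yet 20 is not a multiple of 7 (since 20 = 2·7 + 6), so 7 ∤ 20.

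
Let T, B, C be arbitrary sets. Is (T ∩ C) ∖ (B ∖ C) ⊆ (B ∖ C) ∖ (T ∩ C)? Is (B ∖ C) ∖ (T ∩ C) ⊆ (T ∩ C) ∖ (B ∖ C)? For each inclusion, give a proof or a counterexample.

Neither inclusion holds.

Forward inclusion. This inclusion fails. Take T = {1}, B = ∅, C = {1}; then 1 ∈ (T ∩ C) ∖ (B ∖ C) but 1 ∉ (B ∖ C) ∖ (T ∩ C).

Reverse inclusion. This inclusion fails. Take T = ∅, B = {1}, C = ∅; then 1 ∈ (B ∖ C) ∖ (T ∩ C) but 1 ∉ (T ∩ C) ∖ (B ∖ C).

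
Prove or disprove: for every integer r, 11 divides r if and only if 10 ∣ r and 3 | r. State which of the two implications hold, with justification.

Forward direction. This fails: take r = 11. Certainly 11 ∣ 11, but 10 ∤ 11.

Converse. This fails: take r = 30. Both 10 ∣ 30 and 3 ∣ 30, yet 30 is not a multiple of 11 (since 30 = 2·11 + 8), so 11 ∤ 30.

Neither implication holds.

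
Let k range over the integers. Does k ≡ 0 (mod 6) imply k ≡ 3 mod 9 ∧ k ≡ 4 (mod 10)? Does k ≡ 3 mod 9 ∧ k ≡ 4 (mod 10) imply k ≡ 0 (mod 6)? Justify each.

(⇒) This fails: k = 0 gives 0 ≡ 0 (mod 6) but 0 ≡ 0 (mod 9), so the conjunction on the right does not hold.

(⇐) Conversely, if k ≡ 3 (mod 9) and k ≡ 4 (mod 10), then by the Chinese remainder theorem k ≡ 84 (mod 90). Since 84 ≡ 0 (mod 6) and 6 ∣ 90, we get k ≡ 0 (mod 6).

Only the converse holds.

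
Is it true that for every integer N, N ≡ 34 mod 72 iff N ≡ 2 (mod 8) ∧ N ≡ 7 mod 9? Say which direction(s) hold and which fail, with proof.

[⇐] If N ≡ 2 (mod 8) and N ≡ 7 (mod 9), then by the Chinese remainder theorem N ≡ 34 (mod 72). This is exactly N ≡ 34 (mod 72).

[⇒] Suppose N ≡ 34 (mod 72); write N = 72j + 34. Since 8 ∣ 72, reducing mod 8 gives N ≡ 34 ≡ 2 (mod 8); since 9 ∣ 72, reducing mod 9 gives N ≡ 34 ≡ 7 (mod 9).

Both directions hold.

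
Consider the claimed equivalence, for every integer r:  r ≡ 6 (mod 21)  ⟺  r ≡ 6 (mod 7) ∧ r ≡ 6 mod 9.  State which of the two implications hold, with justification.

Only the reverse direction holds.

(⇐) If r ≡ 6 (mod 7) and r ≡ 6 (mod 9), then by the Chinese remainder theorem r ≡ 6 (mod 63). Since 6 ≡ 6 (mod 21) and 21 ∣ 63, we get r ≡ 6 (mod 21).

(⇒) This fails: r = 48 gives 48 ≡ 6 (mod 21) but 48 ≡ 3 (mod 9), so the conjunction on the right does not hold.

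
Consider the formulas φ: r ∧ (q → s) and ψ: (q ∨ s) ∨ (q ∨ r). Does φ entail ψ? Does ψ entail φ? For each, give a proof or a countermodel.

The forward direction holds; the converse fails.

(⇒) Assume the antecedent. If q is true, (q ∨ s) ∨ (q ∨ r) reduces to true regardless of the other variables. If q is false, the antecedent forces (q = F, s = F, r = T) or (q = F, s = T, r = T), and (q ∨ s) ∨ (q ∨ r) holds there. Either way (q ∨ s) ∨ (q ∨ r) holds.

(⇐) This fails. Under q = T, s = F, r = F, the left side is false but the right side is true.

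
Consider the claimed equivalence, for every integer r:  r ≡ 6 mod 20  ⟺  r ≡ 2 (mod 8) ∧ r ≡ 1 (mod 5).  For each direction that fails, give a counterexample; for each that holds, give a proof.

The forward direction fails; the converse holds.

(⇒) This fails: r = 6 gives 6 ≡ 6 (mod 20) but 6 ≡ 6 (mod 8), so the conjunction on the right does not hold.

(⇐) Conversely, if r ≡ 2 (mod 8) and r ≡ 1 (mod 5), then by the Chinese remainder theorem r ≡ 26 (mod 40). Since 26 ≡ 6 (mod 20) and 20 ∣ 40, we get r ≡ 6 (mod 20).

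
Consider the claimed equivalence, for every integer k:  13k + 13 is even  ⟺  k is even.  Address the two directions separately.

Neither implication holds.

(⟹) This fails: k = 1 gives 13k + 13 = 26, which is even, but 1 is odd, not even.

(⟸) This also fails: k = 6 is even, but 13k + 13 = 91 is odd, not even.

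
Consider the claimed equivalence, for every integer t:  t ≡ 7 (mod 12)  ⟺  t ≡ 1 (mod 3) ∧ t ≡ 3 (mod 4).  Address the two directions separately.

Forward direction. Suppose t ≡ 7 (mod 12); write t = 12j + 7. Since 3 ∣ 12, reducing mod 3 gives t ≡ 7 ≡ 1 (mod 3); since 4 ∣ 12, reducing mod 4 gives t ≡ 7 ≡ 3 (mod 4).

Converse. If t ≡ 1 (mod 3) and t ≡ 3 (mod 4), then by the Chinese remainder theorem t ≡ 7 (mod 12). This is exactly t ≡ 7 (mod 12).

Equivalent; both directions hold.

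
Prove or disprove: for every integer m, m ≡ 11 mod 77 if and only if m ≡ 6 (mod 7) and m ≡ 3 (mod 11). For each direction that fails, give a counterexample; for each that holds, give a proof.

[⇒] This fails: m = 11 gives 11 ≡ 11 (mod 77) but 11 ≡ 4 (mod 7), so the conjunction on the right does not hold.

[⇐] This fails: m = 69 satisfies both congruences on the right (69 ≡ 6 mod 7 and 69 ≡ 3 mod 11) yet 69 ≡ 69 (mod 77), not 11.

Both directions fail.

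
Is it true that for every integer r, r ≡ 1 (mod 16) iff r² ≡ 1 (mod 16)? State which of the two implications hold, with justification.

(⇐) This fails: take r = 7. Then 7² = 49 ≡ 1 (mod 16), yet 7 ≡ 7 (mod 16), not 1.

(⇒) Suppose r ≡ 1 (mod 16). Write r = 16j + 1. Then (16j + 1)² = 256j² + 32j + 1 = 16(16j² + 2j) + 1, so r² ≡ 1 (mod 16).

Only the forward direction holds.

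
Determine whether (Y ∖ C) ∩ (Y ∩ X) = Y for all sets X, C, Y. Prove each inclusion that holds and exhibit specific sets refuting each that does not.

Only the forward inclusion holds.

Forward inclusion. Let x ∈ (Y ∖ C) ∩ (Y ∩ X). Then x ∈ X ∩ Y and x ∉ C, from which x ∈ Y.

Reverse inclusion. This inclusion fails. Take X = ∅, C = ∅, Y = {1}; then 1 ∈ Y but 1 ∉ (Y ∖ C) ∩ (Y ∩ X).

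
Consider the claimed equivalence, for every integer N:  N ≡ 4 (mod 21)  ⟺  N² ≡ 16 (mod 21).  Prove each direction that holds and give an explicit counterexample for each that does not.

The forward direction holds; the converse fails.

Forward direction. Suppose N ≡ 4 (mod 21). Write N = 21j + 4. Then (21j + 4)² = 441j² + 168j + 16 = 21(21j² + 8j) + 16, so N² ≡ 16 (mod 21).

Converse. This fails: take N = 10. Then 10² = 100 ≡ 16 (mod 21), yet 10 ≡ 10 (mod 21), not 4.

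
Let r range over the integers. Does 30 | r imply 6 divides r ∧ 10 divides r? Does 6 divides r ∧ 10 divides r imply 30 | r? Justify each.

Equivalent; both directions hold.

[⇒] If 30 ∣ r, write r = 30q. Since 30 = 5·6, r = 6·(5q), so 6 ∣ r; and since 30 = 3·10, r = 10·(3q), so 10 ∣ r.

[⇐] Suppose 6 ∣ r and 10 ∣ r. Any common multiple of 6 and 10 is a multiple of their lcm; here lcm(6, 10) = 6·10/gcd(6, 10) = 60/2 = 30, so 30 ∣ r.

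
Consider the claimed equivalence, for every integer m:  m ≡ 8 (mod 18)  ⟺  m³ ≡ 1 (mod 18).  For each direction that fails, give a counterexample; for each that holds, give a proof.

[⇒] This fails: take m = 8. Then 8 ≡ 8 (mod 18), but 8³ = 512 ≡ 8 (mod 18), not 1.

[⇐] This fails: take m = 1. Then 1³ = 1 ≡ 1 (mod 18), yet 1 ≡ 1 (mod 18), not 8.

(⇒) fails and (⇐) fails.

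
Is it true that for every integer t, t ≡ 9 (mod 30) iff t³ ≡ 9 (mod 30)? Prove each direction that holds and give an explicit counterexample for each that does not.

(⇒) Suppose t ≡ 9 (mod 30). Write t = 30j + 9. Then (30j + 9)³ = 27000j³ + 24300j² + 7290j + 729 = 30(900j³ + 810j² + 243j + 24) + 9, so t³ ≡ 9 (mod 30).

(⇐) Conversely, suppose t³ ≡ 9 (mod 30). The only residue r in {0, …, 29} with r³ ≡ 9 (mod 30) is r = 9, so t ≡ 9 (mod 30).

Equivalent; both directions hold.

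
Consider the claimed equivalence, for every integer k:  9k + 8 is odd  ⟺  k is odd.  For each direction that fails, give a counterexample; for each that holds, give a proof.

Forward direction. Suppose 9k + 8 is odd. Since 9 is odd, 9k and k have the same parity, so 9k + 8 ≡ k + 8 (mod 2). As 8 is even, 9k + 8 is odd exactly when k is odd. Thus k is odd.

Converse. Suppose k is odd; write k = 2j + 1. Then 9k + 8 = 9·(2j + 1) + 8 = 2·9j + 17, which is odd.

Both directions hold.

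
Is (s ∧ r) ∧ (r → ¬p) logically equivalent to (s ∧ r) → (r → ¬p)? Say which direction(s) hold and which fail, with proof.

(⇒) holds; (⇐) fails.

(⟹) Assume the antecedent. If r is true, the antecedent forces (r = T, p = F, s = T), and (s ∧ r) → (r → ¬p) holds there. If r is false, the antecedent cannot hold. Either way (s ∧ r) → (r → ¬p) holds.

(⟸) This fails. Under r = F, p = F, s = F, the left side is false but the right side is true.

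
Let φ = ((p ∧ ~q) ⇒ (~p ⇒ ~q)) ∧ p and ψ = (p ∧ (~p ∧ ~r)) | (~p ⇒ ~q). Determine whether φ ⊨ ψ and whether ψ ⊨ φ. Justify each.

[⇒] Assume the antecedent. If q is true, the antecedent forces (q = T, p = T, r = F) or (q = T, p = T, r = T), and (p ∧ (~p ∧ ~r)) | (~p ⇒ ~q) holds there. If q is false, (p ∧ (~p ∧ ~r)) | (~p ⇒ ~q) reduces to true regardless of the other variables. Either way (p ∧ (~p ∧ ~r)) | (~p ⇒ ~q) holds.

[⇐] This fails. Under q = F, p = F, r = F, the left side is false but the right side is true.

Only the forward implication holds.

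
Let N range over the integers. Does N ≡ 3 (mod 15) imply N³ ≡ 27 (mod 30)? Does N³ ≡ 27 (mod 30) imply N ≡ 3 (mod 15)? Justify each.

(⟹) This fails: take N = 18. Then 18 ≡ 3 (mod 15), but 18³ = 5832 ≡ 12 (mod 30), not 27.

(⟸) Conversely, the residues r modulo 30 with r³ ≡ 27 (mod 30) are exactly {3}, and each is ≡ 3 (mod 15).

(⇒) fails; (⇐) holds.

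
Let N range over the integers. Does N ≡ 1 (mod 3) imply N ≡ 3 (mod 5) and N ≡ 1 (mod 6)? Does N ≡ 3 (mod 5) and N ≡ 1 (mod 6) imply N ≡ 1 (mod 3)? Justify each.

(→) This fails: N = 1 gives 1 ≡ 1 (mod 3) but 1 ≡ 1 (mod 5), so the conjunction on the right does not hold.

(←) Conversely, if N ≡ 3 (mod 5) and N ≡ 1 (mod 6), then by the Chinese remainder theorem N ≡ 13 (mod 30). Since 13 ≡ 1 (mod 3) and 3 ∣ 30, we get N ≡ 1 (mod 3).

Only the converse holds.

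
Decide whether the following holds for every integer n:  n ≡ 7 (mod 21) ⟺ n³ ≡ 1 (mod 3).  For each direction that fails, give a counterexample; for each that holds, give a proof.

Not equivalent: only (⇒) holds.

(→) Suppose n ≡ 7 (mod 21). Then n³ ≡ 7³ = 343 (mod 21), and since 3 ∣ 21, also n³ ≡ 1 (mod 3).

(←) This fails: take n = 1. Then 1³ = 1 ≡ 1 (mod 3), yet 1 ≡ 1 (mod 21), not 7.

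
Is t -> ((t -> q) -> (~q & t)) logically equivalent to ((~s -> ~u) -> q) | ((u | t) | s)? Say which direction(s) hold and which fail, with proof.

Neither direction holds.

(⇒) This fails. Under u = F, t = F, q = F, s = F, the left side is true but the right side is false.

(⇐) This fails. Under u = F, t = T, q = T, s = F, the left side is false but the right side is true.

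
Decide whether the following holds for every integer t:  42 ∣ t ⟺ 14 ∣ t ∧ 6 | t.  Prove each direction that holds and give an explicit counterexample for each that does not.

Both directions hold; the statement is true.

[⇒] If 42 ∣ t, write t = 42q. Since 42 = 3·14, t = 14·(3q), so 14 ∣ t; and since 42 = 7·6, t = 6·(7q), so 6 ∣ t.

[⇐] Suppose 14 ∣ t and 6 ∣ t. Any common multiple of 14 and 6 is a multiple of their lcm; here lcm(14, 6) = 14·6/gcd(14, 6) = 84/2 = 42, so 42 ∣ t.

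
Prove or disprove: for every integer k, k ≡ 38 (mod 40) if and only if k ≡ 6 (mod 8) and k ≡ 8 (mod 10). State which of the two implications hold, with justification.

(⟸) If k ≡ 6 (mod 8) and k ≡ 8 (mod 10), then by the Chinese remainder theorem k ≡ 38 (mod 40). This is exactly k ≡ 38 (mod 40).

(⟹) Suppose k ≡ 38 (mod 40); write k = 40j + 38. Since 8 ∣ 40, reducing mod 8 gives k ≡ 38 ≡ 6 (mod 8); since 10 ∣ 40, reducing mod 10 gives k ≡ 38 ≡ 8 (mod 10).

The biconditional holds.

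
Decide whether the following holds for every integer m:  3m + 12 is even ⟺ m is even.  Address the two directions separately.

Both directions hold; the statement is true.

[⇐] Suppose m is even; write m = 2j. Then 3m + 12 = 3·(2j) + 12 = 2·3j + 12, which is even.

[⇒] Suppose 3m + 12 is even. Since 3 is odd, 3m and m have the same parity, so 3m + 12 ≡ m + 12 (mod 2). As 12 is even, 3m + 12 is even exactly when m is even. Thus m is even.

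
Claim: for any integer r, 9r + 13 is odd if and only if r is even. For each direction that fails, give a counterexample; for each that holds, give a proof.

Equivalent; both directions hold.

[⇒] Suppose 9r + 13 is odd. Since 9 is odd, 9r and r have the same parity, so 9r + 13 ≡ r + 13 (mod 2). As 13 is odd, 9r + 13 is odd exactly when r is even. Thus r is even.

[⇐] Conversely, suppose r is even; write r = 2j. Then 9r + 13 = 9·(2j) + 13 = 2·9j + 13, which is odd.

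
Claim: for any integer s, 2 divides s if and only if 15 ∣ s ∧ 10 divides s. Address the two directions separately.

(⇒) This fails: take s = 2. Certainly 2 ∣ 2, but 15 ∤ 2.

(⇐) Suppose 15 ∣ s and 10 ∣ s. Any common multiple of 15 and 10 is a multiple of their lcm; here lcm(15, 10) = 15·10/gcd(15, 10) = 150/5 = 30, so 30 ∣ s. Since 2 ∣ 30, it follows that 2 ∣ s.

Only the converse holds.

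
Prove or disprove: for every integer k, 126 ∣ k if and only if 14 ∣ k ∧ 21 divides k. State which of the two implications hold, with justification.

(⇐) This fails: take k = 42. Both 14 ∣ 42 and 21 ∣ 42, yet 42 is not a multiple of 126 (since 42 = 0·126 + 42), so 126 ∤ 42.

(⇒) If 126 ∣ k, write k = 126q. Since 126 = 9·14, k = 14·(9q), so 14 ∣ k; and since 126 = 6·21, k = 21·(6q), so 21 ∣ k.

Only the forward implication holds.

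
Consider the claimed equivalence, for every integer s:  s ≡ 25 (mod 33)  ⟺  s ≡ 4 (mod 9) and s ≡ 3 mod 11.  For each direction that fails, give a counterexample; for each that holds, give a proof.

The forward direction fails; the converse holds.

(→) This fails: s = 25 gives 25 ≡ 25 (mod 33) but 25 ≡ 7 (mod 9), so the conjunction on the right does not hold.

(←) Conversely, if s ≡ 4 (mod 9) and s ≡ 3 (mod 11), then by the Chinese remainder theorem s ≡ 58 (mod 99). Since 58 ≡ 25 (mod 33) and 33 ∣ 99, we get s ≡ 25 (mod 33).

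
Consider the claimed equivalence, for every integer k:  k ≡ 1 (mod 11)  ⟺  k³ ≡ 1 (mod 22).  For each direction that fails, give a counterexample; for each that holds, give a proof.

The forward direction fails; the converse holds.

(⟹) This fails: take k = 12. Then 12 ≡ 1 (mod 11), but 12³ = 1728 ≡ 12 (mod 22), not 1.

(⟸) Conversely, the residues r modulo 22 with r³ ≡ 1 (mod 22) are exactly {1}, and each is ≡ 1 (mod 11).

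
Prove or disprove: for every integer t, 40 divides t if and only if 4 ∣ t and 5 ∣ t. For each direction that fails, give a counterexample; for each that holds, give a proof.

(→) If 40 ∣ t, write t = 40q. Since 40 = 10·4, t = 4·(10q), so 4 ∣ t; and since 40 = 8·5, t = 5·(8q), so 5 ∣ t.

(←) This fails: take t = 20. Both 4 ∣ 20 and 5 ∣ 20, yet 20 is not a multiple of 40 (since 20 = 0·40 + 20), so 40 ∤ 20.

Only the forward implication holds.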